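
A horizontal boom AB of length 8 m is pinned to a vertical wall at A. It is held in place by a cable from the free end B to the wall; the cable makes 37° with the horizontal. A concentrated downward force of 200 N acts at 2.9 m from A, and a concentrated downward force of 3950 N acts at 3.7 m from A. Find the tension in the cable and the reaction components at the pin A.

ΣM about A: T·sin37°·8 − 200·2.9 − 3950·3.7 = 0 → T = 15195/(8·0.601815) = 3156.08 ≈ 3156 N.
ΣF_x = 0: A_x − T·cos37° = 0 → A_x = 3156.08 × 0.798636 = 2521 N.
ΣF_y = 0: A_y + T·sin37° − 200 − 3950 = 0 → A_y = 4150 − 3156.08 × 0.601815 = 2251 N.

T = 3156 N, A_x = 2521 N, A_y = 2251 N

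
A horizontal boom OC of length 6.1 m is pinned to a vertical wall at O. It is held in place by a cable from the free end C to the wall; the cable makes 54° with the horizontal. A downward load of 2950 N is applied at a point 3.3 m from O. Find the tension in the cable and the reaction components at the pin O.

T = 1973 N, O_x = 1159 N, O_y = 1354 N

ΣM about O: T·sin54°·6.1 − 2950·3.3 = 0 → T = 9735/(6.1·0.809017) = 1972.64 ≈ 1973 N.
ΣF_x = 0: O_x − T·cos54° = 0 → O_x = 1972.64 × 0.587785 = 1159 N.
ΣF_y = 0: O_y + T·sin54° − 2950 = 0 → O_y = 2950 − 1972.64 × 0.809017 = 1354 N.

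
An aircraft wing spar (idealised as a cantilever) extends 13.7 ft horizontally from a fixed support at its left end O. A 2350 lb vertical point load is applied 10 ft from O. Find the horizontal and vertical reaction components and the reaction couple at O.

O_x = 0, O_y = 2350 lb, M_O = 23500 lb·ft

ΣF_x = 0: O_x = 0.
ΣF_y = 0: O_y − 2350 = 0 → O_y = 2350 lb.
ΣM about O: M_O − 2350·10 = 0 → M_O = 23500 lb·ft.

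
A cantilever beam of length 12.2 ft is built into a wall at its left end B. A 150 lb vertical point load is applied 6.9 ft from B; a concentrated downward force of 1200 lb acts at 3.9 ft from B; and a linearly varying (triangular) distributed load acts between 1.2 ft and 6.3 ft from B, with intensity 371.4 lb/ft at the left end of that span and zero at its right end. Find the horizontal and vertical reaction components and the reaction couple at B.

Resultant of the triangular load: ½ × 371.4 × 5.1 = 947.07 lb, acting at 2.9 ft from B (one-third of the span from the peak).
ΣF_x = 0: B_x = 0.
ΣF_y = 0: B_y − 150 − 1200 − ½·371.4·5.1 = 0 → B_y = 2297 lb.
ΣM about B: M_B − 150·6.9 − 1200·3.9 − (½·371.4·5.1)·2.9 = 0 → M_B = 8462 lb·ft.

B_x = 0, B_y = 2297 lb, M_B = 8462 lb·ft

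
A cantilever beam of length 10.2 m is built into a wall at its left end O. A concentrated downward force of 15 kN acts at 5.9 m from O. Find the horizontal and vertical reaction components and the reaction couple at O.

ΣF_x = 0: O_x = 0.
ΣF_y = 0: O_y − 15 = 0 → O_y = 15.00 kN.
ΣM about O: M_O − 15·5.9 = 0 → M_O = 88.50 kN·m.

O_x = 0, O_y = 15.00 kN, M_O = 88.50 kN·m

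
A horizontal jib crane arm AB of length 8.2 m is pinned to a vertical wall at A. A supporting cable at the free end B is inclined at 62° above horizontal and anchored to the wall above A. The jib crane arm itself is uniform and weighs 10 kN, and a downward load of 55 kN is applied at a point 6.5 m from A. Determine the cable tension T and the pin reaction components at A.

T = 55.04 kN, A_x = 25.84 kN, A_y = 16.40 kN

ΣM about A: T·sin62°·8.2 − 10·4.1 − 55·6.5 = 0 → T = 398.5/(8.2·0.882948) = 55.0401 ≈ 55.04 kN.
ΣF_x = 0: A_x − T·cos62° = 0 → A_x = 55.0401 × 0.469472 = 25.84 kN.
ΣF_y = 0: A_y + T·sin62° − 10 − 55 = 0 → A_y = 65 − 55.0401 × 0.882948 = 16.40 kN.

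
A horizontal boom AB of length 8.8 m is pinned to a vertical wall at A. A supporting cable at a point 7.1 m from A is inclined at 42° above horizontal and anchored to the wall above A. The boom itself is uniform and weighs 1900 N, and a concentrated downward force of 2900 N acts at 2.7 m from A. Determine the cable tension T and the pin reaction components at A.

ΣM about A: T·sin42°·7.1 − 1900·4.4 − 2900·2.7 = 0 → T = 16190/(7.1·0.669131) = 3407.83 ≈ 3408 N.
ΣF_x = 0: A_x − T·cos42° = 0 → A_x = 3407.83 × 0.743145 = 2533 N.
ΣF_y = 0: A_y + T·sin42° − 1900 − 2900 = 0 → A_y = 4800 − 3407.83 × 0.669131 = 2520 N.

T = 3408 N, A_x = 2533 N, A_y = 2520 N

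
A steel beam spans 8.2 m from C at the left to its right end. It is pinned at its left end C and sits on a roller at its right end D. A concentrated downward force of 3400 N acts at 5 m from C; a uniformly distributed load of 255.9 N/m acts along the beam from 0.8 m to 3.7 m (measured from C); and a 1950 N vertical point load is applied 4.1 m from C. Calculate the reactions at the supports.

C_x = 0, C_y = 2840 N, D_y = 3252 N

Resultant of the distributed load: 255.9 × 2.9 = 742.11 N at 2.25 m from C.
ΣM about C: D_y·8.2 − 3400·5 − (255.9·2.9)·2.25 − 1950·4.1 = 0 → D_y = 26664.7475/8.2 = 3251.8 ≈ 3252 N.
ΣF_y = 0: C_y + 3251.8 − 3400 − 255.9·2.9 − 1950 = 0 → C_y = 2840 N.
ΣF_x = 0: no horizontal applied forces, so C_x = 0.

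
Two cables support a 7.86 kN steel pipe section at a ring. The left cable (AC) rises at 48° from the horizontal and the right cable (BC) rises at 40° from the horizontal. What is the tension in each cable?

ΣF_x = 0: −T_AC·cos48° + T_BC·cos40° = 0 → T_BC = 0.873488·T_AC.
ΣF_y = 0: T_AC·sin48° + T_BC·sin40° = 7.86.
Substitute: T_AC·(0.743145 + 0.873488·0.642788) = 7.86 → T_AC = 6.02478 ≈ 6.025 kN.
Then T_BC = 0.873488 × 6.02478 = 5.263 kN.

T_AC = 6.025 kN, T_BC = 5.263 kN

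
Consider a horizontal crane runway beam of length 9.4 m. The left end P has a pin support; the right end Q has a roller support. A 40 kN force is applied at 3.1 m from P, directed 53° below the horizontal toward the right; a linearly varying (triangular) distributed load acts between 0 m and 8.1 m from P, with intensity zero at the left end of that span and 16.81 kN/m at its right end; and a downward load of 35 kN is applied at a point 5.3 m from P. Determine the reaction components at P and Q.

P_x = -24.07 kN, P_y = 65.65 kN, Q_y = 69.38 kN

Resultant of the triangular load: ½ × 16.81 × 8.1 = 68.0805 kN, acting at 5.4 m from P (one-third of the span from the peak).
Moments about P: Q_y·9.4 − 40·sin53°·3.1 − (½·16.81·8.1)·5.4 − 35·5.3 = 0 → Q_y = 652.166/9.4 = 69.3794 ≈ 69.38 kN.
ΣF_y = 0: P_y + 69.3794 − 40·sin53° − ½·16.81·8.1 − 35 = 0 → P_y = 65.65 kN.
ΣF_x = 0: P_x + 40·cos53° = 0 → P_x = -24.07 kN.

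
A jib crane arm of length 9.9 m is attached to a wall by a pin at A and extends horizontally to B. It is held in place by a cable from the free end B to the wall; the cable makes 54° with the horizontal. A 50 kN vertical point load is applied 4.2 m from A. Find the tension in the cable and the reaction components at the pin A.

T = 26.22 kN, A_x = 15.41 kN, A_y = 28.79 kN

ΣM about A: T·sin54°·9.9 − 50·4.2 = 0 → T = 210/(9.9·0.809017) = 26.2196 ≈ 26.22 kN.
ΣF_x = 0: A_x − T·cos54° = 0 → A_x = 26.2196 × 0.587785 = 15.41 kN.
ΣF_y = 0: A_y + T·sin54° − 50 = 0 → A_y = 50 − 26.2196 × 0.809017 = 28.79 kN.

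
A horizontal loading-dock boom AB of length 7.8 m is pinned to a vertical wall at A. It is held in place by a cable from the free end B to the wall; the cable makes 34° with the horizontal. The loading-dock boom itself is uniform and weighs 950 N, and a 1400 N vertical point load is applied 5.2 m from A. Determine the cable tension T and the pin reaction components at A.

T = 2519 N, A_x = 2088 N, A_y = 941.7 N

ΣM about A: T·sin34°·7.8 − 950·3.9 − 1400·5.2 = 0 → T = 10985/(7.8·0.559193) = 2518.51 ≈ 2519 N.
ΣF_x = 0: A_x − T·cos34° = 0 → A_x = 2518.51 × 0.829038 = 2088 N.
ΣF_y = 0: A_y + T·sin34° − 950 − 1400 = 0 → A_y = 2350 − 2518.51 × 0.559193 = 941.7 N.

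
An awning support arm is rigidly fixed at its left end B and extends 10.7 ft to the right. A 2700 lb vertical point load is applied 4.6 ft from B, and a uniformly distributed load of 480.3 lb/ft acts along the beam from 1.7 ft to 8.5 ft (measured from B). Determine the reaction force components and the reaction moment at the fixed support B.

B_x = 0, B_y = 5966 lb, M_B = 29080 lb·ft

Resultant of the distributed load: 480.3 × 6.8 = 3266.04 lb at 5.1 ft from B.
ΣF_x = 0: B_x = 0.
ΣF_y = 0: B_y − 2700 − 480.3·6.8 = 0 → B_y = 5966 lb.
ΣM about B: M_B − 2700·4.6 − (480.3·6.8)·5.1 = 0 → M_B = 29080 lb·ft.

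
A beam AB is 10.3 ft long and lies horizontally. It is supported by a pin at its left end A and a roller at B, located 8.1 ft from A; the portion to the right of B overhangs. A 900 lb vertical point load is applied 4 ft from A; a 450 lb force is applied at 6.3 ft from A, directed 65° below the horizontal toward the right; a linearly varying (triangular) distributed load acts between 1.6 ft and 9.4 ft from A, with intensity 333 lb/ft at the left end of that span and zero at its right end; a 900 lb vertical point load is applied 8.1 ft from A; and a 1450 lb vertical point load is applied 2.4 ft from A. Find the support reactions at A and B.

Resultant of the triangular load: ½ × 333 × 7.8 = 1298.7 lb, acting at 4.2 ft from A (one-third of the span from the peak).
Moments about A: B_y·8.1 − 900·4 − 450·sin65°·6.3 − (½·333·7.8)·4.2 − 900·8.1 − 1450·2.4 = 0 → B_y = 22393.9/8.1 = 2764.68 ≈ 2765 lb.
ΣF_y = 0: A_y + 2764.68 − 900 − 450·sin65° − ½·333·7.8 − 900 − 1450 = 0 → A_y = 2192 lb.
ΣF_x = 0: A_x + 450·cos65° = 0 → A_x = -190.2 lb.

A_x = -190.2 lb, A_y = 2192 lb, B_y = 2765 lb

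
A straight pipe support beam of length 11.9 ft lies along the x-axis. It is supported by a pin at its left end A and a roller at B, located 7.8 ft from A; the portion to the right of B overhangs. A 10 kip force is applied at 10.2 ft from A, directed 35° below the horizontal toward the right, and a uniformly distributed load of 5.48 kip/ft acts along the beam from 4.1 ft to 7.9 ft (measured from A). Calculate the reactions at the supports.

Resultant of the distributed load: 5.48 × 3.8 = 20.824 kip at 6 ft from A.
Moments about A: B_y·7.8 − 10·sin35°·10.2 − (5.48·3.8)·6 = 0 → B_y = 183.449/7.8 = 23.5191 ≈ 23.52 kip.
ΣF_y = 0: A_y + 23.5191 − 10·sin35° − 5.48·3.8 = 0 → A_y = 3.041 kip.
ΣF_x = 0: A_x + 10·cos35° = 0 → A_x = -8.192 kip.

A_x = -8.192 kip, A_y = 3.041 kip, B_y = 23.52 kip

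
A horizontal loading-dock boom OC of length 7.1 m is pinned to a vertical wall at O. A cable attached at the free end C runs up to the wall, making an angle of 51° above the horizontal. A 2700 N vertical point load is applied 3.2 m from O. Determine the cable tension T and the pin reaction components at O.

ΣM about O: T·sin51°·7.1 − 2700·3.2 = 0 → T = 8640/(7.1·0.777146) = 1565.86 ≈ 1566 N.
ΣF_x = 0: O_x − T·cos51° = 0 → O_x = 1565.86 × 0.62932 = 985.4 N.
ΣF_y = 0: O_y + T·sin51° − 2700 = 0 → O_y = 2700 − 1565.86 × 0.777146 = 1483 N.

T = 1566 N, O_x = 985.4 N, O_y = 1483 N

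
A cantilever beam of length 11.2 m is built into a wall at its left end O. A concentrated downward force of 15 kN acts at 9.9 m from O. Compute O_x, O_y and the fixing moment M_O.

ΣF_x = 0: O_x = 0.
ΣF_y = 0: O_y − 15 = 0 → O_y = 15.00 kN.
ΣM about O: M_O − 15·9.9 = 0 → M_O = 148.5 kN·m.

O_x = 0, O_y = 15.00 kN, M_O = 148.5 kN·m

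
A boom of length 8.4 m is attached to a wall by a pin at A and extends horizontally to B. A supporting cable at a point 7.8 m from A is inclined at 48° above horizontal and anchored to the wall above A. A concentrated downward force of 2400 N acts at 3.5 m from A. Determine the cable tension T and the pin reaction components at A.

ΣM about A: T·sin48°·7.8 − 2400·3.5 = 0 → T = 8400/(7.8·0.743145) = 1449.14 ≈ 1449 N.
ΣF_x = 0: A_x − T·cos48° = 0 → A_x = 1449.14 × 0.669131 = 969.7 N.
ΣF_y = 0: A_y + T·sin48° − 2400 = 0 → A_y = 2400 − 1449.14 × 0.743145 = 1323 N.

T = 1449 N, A_x = 969.7 N, A_y = 1323 N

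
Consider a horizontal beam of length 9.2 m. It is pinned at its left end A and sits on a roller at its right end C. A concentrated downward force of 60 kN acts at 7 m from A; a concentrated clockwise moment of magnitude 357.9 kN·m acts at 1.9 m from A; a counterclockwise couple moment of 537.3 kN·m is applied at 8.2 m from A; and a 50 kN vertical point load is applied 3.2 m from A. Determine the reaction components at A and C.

Moments about A: C_y·9.2 − 60·7 − 357.9 + 537.3 − 50·3.2 = 0 → C_y = 400.6/9.2 = 43.5435 ≈ 43.54 kN.
ΣF_y = 0: A_y + 43.5435 − 60 − 50 = 0 → A_y = 66.46 kN.
ΣF_x = 0: no horizontal applied forces, so A_x = 0.

A_x = 0, A_y = 66.46 kN, C_y = 43.54 kN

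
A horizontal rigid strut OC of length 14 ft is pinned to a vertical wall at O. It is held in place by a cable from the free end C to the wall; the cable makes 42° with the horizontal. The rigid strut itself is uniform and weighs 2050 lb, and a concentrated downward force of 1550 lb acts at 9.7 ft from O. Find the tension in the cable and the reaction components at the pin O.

T = 3137 lb, O_x = 2331 lb, O_y = 1501 lb

ΣM about O: T·sin42°·14 − 2050·7 − 1550·9.7 = 0 → T = 29385/(14·0.669131) = 3136.8 ≈ 3137 lb.
ΣF_x = 0: O_x − T·cos42° = 0 → O_x = 3136.8 × 0.743145 = 2331 lb.
ΣF_y = 0: O_y + T·sin42° − 2050 − 1550 = 0 → O_y = 3600 − 3136.8 × 0.669131 = 1501 lb.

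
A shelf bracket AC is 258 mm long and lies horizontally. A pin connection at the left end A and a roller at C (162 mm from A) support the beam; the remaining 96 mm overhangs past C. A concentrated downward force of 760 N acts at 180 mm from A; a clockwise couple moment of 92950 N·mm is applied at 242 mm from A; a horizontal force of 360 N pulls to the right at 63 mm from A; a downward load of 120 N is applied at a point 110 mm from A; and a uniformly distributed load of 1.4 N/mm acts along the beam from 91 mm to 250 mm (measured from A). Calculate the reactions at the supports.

A_x = -360.0 N, A_y = -631.4 N, C_y = 1734 N

Resultant of the distributed load: 1.4 × 159 = 222.6 N at 170.5 mm from A.
Moments about A: C_y·162 − 760·180 − 92950 − 120·110 − (1.4·159)·170.5 = 0 → C_y = 280903.3/162 = 1733.97 ≈ 1734 N.
ΣF_y = 0: A_y + 1733.97 − 760 − 120 − 1.4·159 = 0 → A_y = -631.4 N.
ΣF_x = 0: A_x + 360 = 0 → A_x = -360.0 N.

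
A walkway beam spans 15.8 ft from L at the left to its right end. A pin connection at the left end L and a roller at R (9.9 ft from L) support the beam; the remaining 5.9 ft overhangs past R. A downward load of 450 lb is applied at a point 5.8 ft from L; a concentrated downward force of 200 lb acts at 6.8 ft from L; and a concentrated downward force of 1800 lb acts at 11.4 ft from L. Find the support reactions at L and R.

ΣM about L: R_y·9.9 − 450·5.8 − 200·6.8 − 1800·11.4 = 0 → R_y = 24490/9.9 = 2473.74 ≈ 2474 lb.
ΣF_y = 0: L_y + 2473.74 − 450 − 200 − 1800 = 0 → L_y = -23.74 lb.
ΣF_x = 0: no horizontal applied forces, so L_x = 0.

L_x = 0, L_y = -23.74 lb, R_y = 2474 lb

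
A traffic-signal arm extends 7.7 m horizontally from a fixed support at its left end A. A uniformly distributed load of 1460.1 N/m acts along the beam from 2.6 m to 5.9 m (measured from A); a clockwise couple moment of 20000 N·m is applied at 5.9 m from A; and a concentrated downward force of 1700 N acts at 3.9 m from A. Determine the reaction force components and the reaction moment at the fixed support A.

Resultant of the distributed load: 1460.1 × 3.3 = 4818.33 N at 4.25 m from A.
ΣF_x = 0: A_x = 0.
ΣF_y = 0: A_y − 1460.1·3.3 − 1700 = 0 → A_y = 6518 N.
ΣM about A: M_A − (1460.1·3.3)·4.25 − 20000 − 1700·3.9 = 0 → M_A = 47110 N·m.

A_x = 0, A_y = 6518 N, M_A = 47110 N·m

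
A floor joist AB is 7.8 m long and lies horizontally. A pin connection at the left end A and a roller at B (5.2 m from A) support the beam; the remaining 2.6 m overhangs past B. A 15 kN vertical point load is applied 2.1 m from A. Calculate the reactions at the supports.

A_x = 0, A_y = 8.942 kN, B_y = 6.058 kN

ΣM about A: B_y·5.2 − 15·2.1 = 0 → B_y = 31.5/5.2 = 6.05769 ≈ 6.058 kN.
ΣF_y = 0: A_y + 6.05769 − 15 = 0 → A_y = 8.942 kN.
ΣF_x = 0: no horizontal applied forces, so A_x = 0.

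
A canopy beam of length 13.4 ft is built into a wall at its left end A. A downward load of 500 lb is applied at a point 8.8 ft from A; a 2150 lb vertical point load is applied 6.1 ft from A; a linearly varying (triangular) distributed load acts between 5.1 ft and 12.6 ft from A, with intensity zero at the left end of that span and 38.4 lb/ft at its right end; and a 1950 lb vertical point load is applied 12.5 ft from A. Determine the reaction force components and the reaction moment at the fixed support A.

A_x = 0, A_y = 4744 lb, M_A = 43340 lb·ft

Resultant of the triangular load: ½ × 38.4 × 7.5 = 144 lb, acting at 10.1 ft from A (one-third of the span from the peak).
ΣF_x = 0: A_x = 0.
ΣF_y = 0: A_y − 500 − 2150 − ½·38.4·7.5 − 1950 = 0 → A_y = 4744 lb.
ΣM about A: M_A − 500·8.8 − 2150·6.1 − (½·38.4·7.5)·10.1 − 1950·12.5 = 0 → M_A = 43340 lb·ft.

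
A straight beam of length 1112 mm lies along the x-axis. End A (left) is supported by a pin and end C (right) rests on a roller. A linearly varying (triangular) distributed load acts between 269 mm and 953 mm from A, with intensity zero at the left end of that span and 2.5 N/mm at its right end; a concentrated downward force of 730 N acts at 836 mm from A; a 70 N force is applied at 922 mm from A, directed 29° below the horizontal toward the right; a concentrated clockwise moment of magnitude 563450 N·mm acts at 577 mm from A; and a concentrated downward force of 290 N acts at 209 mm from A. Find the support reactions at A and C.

A_x = -61.22 N, A_y = 213.3 N, C_y = 1696 N

Resultant of the triangular load: ½ × 2.5 × 684 = 855 N, acting at 725 mm from A (one-third of the span from the peak).
ΣM about A: C_y·1112 − (½·2.5·684)·725 − 730·836 − 70·sin29°·922 − 563450 − 290·209 = 0 → C_y = 1885500/1112 = 1695.59 ≈ 1696 N.
ΣF_y = 0: A_y + 1695.59 − ½·2.5·684 − 730 − 70·sin29° − 290 = 0 → A_y = 213.3 N.
ΣF_x = 0: A_x + 70·cos29° = 0 → A_x = -61.22 N.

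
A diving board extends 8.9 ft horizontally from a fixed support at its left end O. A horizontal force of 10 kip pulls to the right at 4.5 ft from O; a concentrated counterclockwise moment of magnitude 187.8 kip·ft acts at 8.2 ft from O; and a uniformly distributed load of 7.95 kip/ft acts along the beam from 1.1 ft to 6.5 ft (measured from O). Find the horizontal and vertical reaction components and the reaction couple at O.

O_x = -10.00 kip, O_y = 42.93 kip, M_O = -24.67 kip·ft

Resultant of the distributed load: 7.95 × 5.4 = 42.93 kip at 3.8 ft from O.
ΣF_x = 0: O_x + 10 = 0 → O_x = -10.00 kip.
ΣF_y = 0: O_y − 7.95·5.4 = 0 → O_y = 42.93 kip.
ΣM about O: M_O + 187.8 − (7.95·5.4)·3.8 = 0 → M_O = -24.67 kip·ft.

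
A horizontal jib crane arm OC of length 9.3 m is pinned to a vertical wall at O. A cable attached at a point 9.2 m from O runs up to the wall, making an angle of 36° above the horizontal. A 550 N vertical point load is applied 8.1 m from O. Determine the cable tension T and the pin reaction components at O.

ΣM about O: T·sin36°·9.2 − 550·8.1 = 0 → T = 4455/(9.2·0.587785) = 823.837 ≈ 823.8 N.
ΣF_x = 0: O_x − T·cos36° = 0 → O_x = 823.837 × 0.809017 = 666.5 N.
ΣF_y = 0: O_y + T·sin36° − 550 = 0 → O_y = 550 − 823.837 × 0.587785 = 65.76 N.

T = 823.8 N, O_x = 666.5 N, O_y = 65.76 N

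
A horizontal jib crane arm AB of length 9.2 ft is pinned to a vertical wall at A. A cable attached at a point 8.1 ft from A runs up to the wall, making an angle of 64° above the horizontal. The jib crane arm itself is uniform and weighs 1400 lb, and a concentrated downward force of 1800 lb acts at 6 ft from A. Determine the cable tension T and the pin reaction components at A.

ΣM about A: T·sin64°·8.1 − 1400·4.6 − 1800·6 = 0 → T = 17240/(8.1·0.898794) = 2368.06 ≈ 2368 lb.
ΣF_x = 0: A_x − T·cos64° = 0 → A_x = 2368.06 × 0.438371 = 1038 lb.
ΣF_y = 0: A_y + T·sin64° − 1400 − 1800 = 0 → A_y = 3200 − 2368.06 × 0.898794 = 1072 lb.

T = 2368 lb, A_x = 1038 lb, A_y = 1072 lb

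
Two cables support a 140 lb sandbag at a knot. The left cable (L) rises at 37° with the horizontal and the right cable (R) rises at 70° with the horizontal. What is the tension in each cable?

T_L = 50.07 lb, T_R = 116.9 lb

ΣF_x = 0: −T_L·cos37° + T_R·cos70° = 0 → T_R = 2.33505·T_L.
ΣF_y = 0: T_L·sin37° + T_R·sin70° = 140.
Substitute: T_L·(0.601815 + 2.33505·0.939693) = 140 → T_L = 50.0707 ≈ 50.07 lb.
Then T_R = 2.33505 × 50.0707 = 116.9 lb.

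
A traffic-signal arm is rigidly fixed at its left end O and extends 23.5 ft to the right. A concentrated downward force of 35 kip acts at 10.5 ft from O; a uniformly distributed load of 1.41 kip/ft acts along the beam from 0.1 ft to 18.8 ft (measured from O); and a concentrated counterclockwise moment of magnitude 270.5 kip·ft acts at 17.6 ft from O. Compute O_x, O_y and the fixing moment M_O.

O_x = 0, O_y = 61.37 kip, M_O = 346.2 kip·ft

Resultant of the distributed load: 1.41 × 18.7 = 26.367 kip at 9.45 ft from O.
ΣF_x = 0: O_x = 0.
ΣF_y = 0: O_y − 35 − 1.41·18.7 = 0 → O_y = 61.37 kip.
ΣM about O: M_O − 35·10.5 − (1.41·18.7)·9.45 + 270.5 = 0 → M_O = 346.2 kip·ft.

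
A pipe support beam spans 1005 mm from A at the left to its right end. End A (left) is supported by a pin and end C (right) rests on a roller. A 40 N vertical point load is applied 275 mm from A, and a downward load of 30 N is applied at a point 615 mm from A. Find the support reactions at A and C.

A_x = 0, A_y = 40.70 N, C_y = 29.30 N

Taking moments about A: C_y·1005 − 40·275 − 30·615 = 0 → C_y = 29450/1005 = 29.3035 ≈ 29.30 N.
ΣF_y = 0: A_y + 29.3035 − 40 − 30 = 0 → A_y = 40.70 N.
ΣF_x = 0: no horizontal applied forces, so A_x = 0.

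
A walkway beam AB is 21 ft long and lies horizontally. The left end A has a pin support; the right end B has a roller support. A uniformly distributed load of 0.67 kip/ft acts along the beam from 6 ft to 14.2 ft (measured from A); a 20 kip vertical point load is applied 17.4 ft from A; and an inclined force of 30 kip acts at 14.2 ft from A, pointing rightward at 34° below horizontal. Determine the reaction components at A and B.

A_x = -24.87 kip, A_y = 11.71 kip, B_y = 30.56 kip

Resultant of the distributed load: 0.67 × 8.2 = 5.494 kip at 10.1 ft from A.
Moments about A: B_y·21 − (0.67·8.2)·10.1 − 20·17.4 − 30·sin34°·14.2 = 0 → B_y = 641.706/21 = 30.5574 ≈ 30.56 kip.
ΣF_y = 0: A_y + 30.5574 − 0.67·8.2 − 20 − 30·sin34° = 0 → A_y = 11.71 kip.
ΣF_x = 0: A_x + 30·cos34° = 0 → A_x = -24.87 kip.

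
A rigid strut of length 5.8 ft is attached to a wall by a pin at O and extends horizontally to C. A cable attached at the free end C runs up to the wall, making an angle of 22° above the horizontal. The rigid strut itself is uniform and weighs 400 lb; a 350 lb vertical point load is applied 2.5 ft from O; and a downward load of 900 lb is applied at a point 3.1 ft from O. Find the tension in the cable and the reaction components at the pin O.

ΣM about O: T·sin22°·5.8 − 400·2.9 − 350·2.5 − 900·3.1 = 0 → T = 4825/(5.8·0.374607) = 2220.72 ≈ 2221 lb.
ΣF_x = 0: O_x − T·cos22° = 0 → O_x = 2220.72 × 0.927184 = 2059 lb.
ΣF_y = 0: O_y + T·sin22° − 400 − 350 − 900 = 0 → O_y = 1650 − 2220.72 × 0.374607 = 818.1 lb.

T = 2221 lb, O_x = 2059 lb, O_y = 818.1 lb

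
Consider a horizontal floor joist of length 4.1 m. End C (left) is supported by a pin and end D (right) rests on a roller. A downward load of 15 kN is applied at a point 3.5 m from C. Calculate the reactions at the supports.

C_x = 0, C_y = 2.195 kN, D_y = 12.80 kN

Taking moments about C: D_y·4.1 − 15·3.5 = 0 → D_y = 52.5/4.1 = 12.8049 ≈ 12.80 kN.
ΣF_y = 0: C_y + 12.8049 − 15 = 0 → C_y = 2.195 kN.
ΣF_x = 0: no horizontal applied forces, so C_x = 0.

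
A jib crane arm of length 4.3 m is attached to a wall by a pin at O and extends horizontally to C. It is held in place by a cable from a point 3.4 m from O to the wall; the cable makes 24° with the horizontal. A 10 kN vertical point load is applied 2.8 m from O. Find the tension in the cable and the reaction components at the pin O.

T = 20.25 kN, O_x = 18.50 kN, O_y = 1.765 kN

ΣM about O: T·sin24°·3.4 − 10·2.8 = 0 → T = 28/(3.4·0.406737) = 20.2472 ≈ 20.25 kN.
ΣF_x = 0: O_x − T·cos24° = 0 → O_x = 20.2472 × 0.913545 = 18.50 kN.
ΣF_y = 0: O_y + T·sin24° − 10 = 0 → O_y = 10 − 20.2472 × 0.406737 = 1.765 kN.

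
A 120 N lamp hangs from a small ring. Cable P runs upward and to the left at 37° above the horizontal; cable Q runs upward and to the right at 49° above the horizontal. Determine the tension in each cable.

ΣF_x = 0: −T_P·cos37° + T_Q·cos49° = 0 → T_Q = 1.21732·T_P.
ΣF_y = 0: T_P·sin37° + T_Q·sin49° = 120.
Substitute: T_P·(0.601815 + 1.21732·0.75471) = 120 → T_P = 78.9194 ≈ 78.92 N.
Then T_Q = 1.21732 × 78.9194 = 96.07 N.

T_P = 78.92 N, T_Q = 96.07 N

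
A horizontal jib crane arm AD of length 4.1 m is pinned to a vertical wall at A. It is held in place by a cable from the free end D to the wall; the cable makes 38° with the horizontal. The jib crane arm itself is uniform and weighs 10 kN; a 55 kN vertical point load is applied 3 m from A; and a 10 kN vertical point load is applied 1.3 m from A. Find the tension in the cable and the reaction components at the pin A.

T = 78.64 kN, A_x = 61.97 kN, A_y = 26.59 kN

ΣM about A: T·sin38°·4.1 − 10·2.05 − 55·3 − 10·1.3 = 0 → T = 198.5/(4.1·0.615661) = 78.6385 ≈ 78.64 kN.
ΣF_x = 0: A_x − T·cos38° = 0 → A_x = 78.6385 × 0.788011 = 61.97 kN.
ΣF_y = 0: A_y + T·sin38° − 10 − 55 − 10 = 0 → A_y = 75 − 78.6385 × 0.615661 = 26.59 kN.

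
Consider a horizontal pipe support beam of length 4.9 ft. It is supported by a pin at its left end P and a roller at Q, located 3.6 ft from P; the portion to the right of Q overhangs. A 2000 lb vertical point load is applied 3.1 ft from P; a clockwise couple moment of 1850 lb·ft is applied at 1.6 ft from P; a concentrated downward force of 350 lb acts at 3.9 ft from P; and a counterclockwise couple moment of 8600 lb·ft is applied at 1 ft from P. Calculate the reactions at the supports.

P_x = 0, P_y = 2124 lb, Q_y = 226.4 lb

ΣM about P: Q_y·3.6 − 2000·3.1 − 1850 − 350·3.9 + 8600 = 0 → Q_y = 815/3.6 = 226.389 ≈ 226.4 lb.
ΣF_y = 0: P_y + 226.389 − 2000 − 350 = 0 → P_y = 2124 lb.
ΣF_x = 0: no horizontal applied forces, so P_x = 0.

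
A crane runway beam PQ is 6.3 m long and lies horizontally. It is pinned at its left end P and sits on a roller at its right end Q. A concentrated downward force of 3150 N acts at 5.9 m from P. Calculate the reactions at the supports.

P_x = 0, P_y = 200.0 N, Q_y = 2950 N

Moments about P: Q_y·6.3 − 3150·5.9 = 0 → Q_y = 18585/6.3 = 2950 N.
ΣF_y = 0: P_y + 2950 − 3150 = 0 → P_y = 200.0 N.
ΣF_x = 0: no horizontal applied forces, so P_x = 0.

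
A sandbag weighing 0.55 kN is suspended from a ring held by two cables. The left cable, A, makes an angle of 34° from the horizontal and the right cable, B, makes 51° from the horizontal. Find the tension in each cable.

T_A = 0.3474 kN, T_B = 0.4577 kN

ΣF_x = 0: −T_A·cos34° + T_B·cos51° = 0 → T_B = 1.31735·T_A.
ΣF_y = 0: T_A·sin34° + T_B·sin51° = 0.55.
Substitute: T_A·(0.559193 + 1.31735·0.777146) = 0.55 → T_A = 0.347449 ≈ 0.3474 kN.
Then T_B = 1.31735 × 0.347449 = 0.4577 kN.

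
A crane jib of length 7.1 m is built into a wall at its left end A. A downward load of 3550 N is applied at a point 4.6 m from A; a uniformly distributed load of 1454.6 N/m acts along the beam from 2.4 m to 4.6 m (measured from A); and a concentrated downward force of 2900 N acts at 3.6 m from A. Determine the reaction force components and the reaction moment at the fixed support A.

A_x = 0, A_y = 9650 N, M_A = 37970 N·m

Resultant of the distributed load: 1454.6 × 2.2 = 3200.12 N at 3.5 m from A.
ΣF_x = 0: A_x = 0.
ΣF_y = 0: A_y − 3550 − 1454.6·2.2 − 2900 = 0 → A_y = 9650 N.
ΣM about A: M_A − 3550·4.6 − (1454.6·2.2)·3.5 − 2900·3.6 = 0 → M_A = 37970 N·m.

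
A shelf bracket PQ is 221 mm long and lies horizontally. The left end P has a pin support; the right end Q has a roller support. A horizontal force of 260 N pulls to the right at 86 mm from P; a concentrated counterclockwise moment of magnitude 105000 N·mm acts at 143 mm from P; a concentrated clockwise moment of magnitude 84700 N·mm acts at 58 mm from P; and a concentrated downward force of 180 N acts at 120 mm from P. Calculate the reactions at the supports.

P_x = -260.0 N, P_y = 174.1 N, Q_y = 5.882 N

ΣM about P: Q_y·221 + 105000 − 84700 − 180·120 = 0 → Q_y = 1300/221 = 5.88235 ≈ 5.882 N.
ΣF_y = 0: P_y + 5.88235 − 180 = 0 → P_y = 174.1 N.
ΣF_x = 0: P_x + 260 = 0 → P_x = -260.0 N.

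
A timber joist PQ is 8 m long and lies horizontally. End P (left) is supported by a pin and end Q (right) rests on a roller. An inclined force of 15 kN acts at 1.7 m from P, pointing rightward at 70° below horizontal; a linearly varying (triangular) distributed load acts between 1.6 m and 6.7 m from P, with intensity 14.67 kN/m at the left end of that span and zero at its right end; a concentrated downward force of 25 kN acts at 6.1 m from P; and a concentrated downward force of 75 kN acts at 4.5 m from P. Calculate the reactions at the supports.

P_x = -5.130 kN, P_y = 71.83 kN, Q_y = 79.68 kN

Resultant of the triangular load: ½ × 14.67 × 5.1 = 37.4085 kN, acting at 3.3 m from P (one-third of the span from the peak).
Moments about P: Q_y·8 − 15·sin70°·1.7 − (½·14.67·5.1)·3.3 − 25·6.1 − 75·4.5 = 0 → Q_y = 637.41/8 = 79.6762 ≈ 79.68 kN.
ΣF_y = 0: P_y + 79.6762 − 15·sin70° − ½·14.67·5.1 − 25 − 75 = 0 → P_y = 71.83 kN.
ΣF_x = 0: P_x + 15·cos70° = 0 → P_x = -5.130 kN.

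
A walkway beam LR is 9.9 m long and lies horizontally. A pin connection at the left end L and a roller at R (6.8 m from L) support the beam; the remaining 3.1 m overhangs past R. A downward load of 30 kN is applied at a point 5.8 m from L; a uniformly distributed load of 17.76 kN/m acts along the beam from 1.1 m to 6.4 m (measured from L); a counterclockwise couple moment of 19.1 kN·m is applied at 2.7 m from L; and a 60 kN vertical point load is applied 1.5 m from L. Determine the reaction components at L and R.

Resultant of the distributed load: 17.76 × 5.3 = 94.128 kN at 3.75 m from L.
Taking moments about L: R_y·6.8 − 30·5.8 − (17.76·5.3)·3.75 + 19.1 − 60·1.5 = 0 → R_y = 597.88/6.8 = 87.9235 ≈ 87.92 kN.
ΣF_y = 0: L_y + 87.9235 − 30 − 17.76·5.3 − 60 = 0 → L_y = 96.20 kN.
ΣF_x = 0: no horizontal applied forces, so L_x = 0.

L_x = 0, L_y = 96.20 kN, R_y = 87.92 kN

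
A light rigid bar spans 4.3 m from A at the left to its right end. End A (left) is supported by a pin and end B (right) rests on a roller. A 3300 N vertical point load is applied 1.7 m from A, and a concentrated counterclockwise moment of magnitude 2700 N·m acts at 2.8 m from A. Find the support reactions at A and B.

ΣM about A: B_y·4.3 − 3300·1.7 + 2700 = 0 → B_y = 2910/4.3 = 676.744 ≈ 676.7 N.
ΣF_y = 0: A_y + 676.744 − 3300 = 0 → A_y = 2623 N.
ΣF_x = 0: no horizontal applied forces, so A_x = 0.

A_x = 0, A_y = 2623 N, B_y = 676.7 N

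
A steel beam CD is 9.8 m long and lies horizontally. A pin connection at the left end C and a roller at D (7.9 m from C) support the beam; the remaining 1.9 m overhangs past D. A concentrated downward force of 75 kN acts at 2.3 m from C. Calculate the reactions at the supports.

ΣM about C: D_y·7.9 − 75·2.3 = 0 → D_y = 172.5/7.9 = 21.8354 ≈ 21.84 kN.
ΣF_y = 0: C_y + 21.8354 − 75 = 0 → C_y = 53.16 kN.
ΣF_x = 0: no horizontal applied forces, so C_x = 0.

C_x = 0, C_y = 53.16 kN, D_y = 21.84 kN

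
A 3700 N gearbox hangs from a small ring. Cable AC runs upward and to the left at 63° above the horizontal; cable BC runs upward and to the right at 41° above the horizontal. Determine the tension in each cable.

T_AC = 2878 N, T_BC = 1731 N

ΣF_x = 0: −T_AC·cos63° + T_BC·cos41° = 0 → T_BC = 0.601543·T_AC.
ΣF_y = 0: T_AC·sin63° + T_BC·sin41° = 3700.
Substitute: T_AC·(0.891007 + 0.601543·0.656059) = 3700 → T_AC = 2877.91 ≈ 2878 N.
Then T_BC = 0.601543 × 2877.91 = 1731 N.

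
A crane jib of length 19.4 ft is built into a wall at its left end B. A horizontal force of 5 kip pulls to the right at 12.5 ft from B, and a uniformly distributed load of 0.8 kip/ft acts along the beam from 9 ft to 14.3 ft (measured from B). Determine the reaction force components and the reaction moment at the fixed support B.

Resultant of the distributed load: 0.8 × 5.3 = 4.24 kip at 11.65 ft from B.
ΣF_x = 0: B_x + 5 = 0 → B_x = -5.000 kip.
ΣF_y = 0: B_y − 0.8·5.3 = 0 → B_y = 4.240 kip.
ΣM about B: M_B − (0.8·5.3)·11.65 = 0 → M_B = 49.40 kip·ft.

B_x = -5.000 kip, B_y = 4.240 kip, M_B = 49.40 kip·ft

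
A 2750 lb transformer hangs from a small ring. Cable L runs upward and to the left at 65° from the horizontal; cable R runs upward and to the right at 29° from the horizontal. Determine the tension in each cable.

ΣF_x = 0: −T_L·cos65° + T_R·cos29° = 0 → T_R = 0.483202·T_L.
ΣF_y = 0: T_L·sin65° + T_R·sin29° = 2750.
Substitute: T_L·(0.906308 + 0.483202·0.48481) = 2750 → T_L = 2411.08 ≈ 2411 lb.
Then T_R = 0.483202 × 2411.08 = 1165 lb.

T_L = 2411 lb, T_R = 1165 lb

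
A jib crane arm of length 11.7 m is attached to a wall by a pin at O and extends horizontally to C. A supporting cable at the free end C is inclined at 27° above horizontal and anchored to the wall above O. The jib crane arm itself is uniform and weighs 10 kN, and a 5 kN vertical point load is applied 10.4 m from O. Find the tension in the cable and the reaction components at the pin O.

T = 20.80 kN, O_x = 18.54 kN, O_y = 5.556 kN

ΣM about O: T·sin27°·11.7 − 10·5.85 − 5·10.4 = 0 → T = 110.5/(11.7·0.45399) = 20.8032 ≈ 20.80 kN.
ΣF_x = 0: O_x − T·cos27° = 0 → O_x = 20.8032 × 0.891007 = 18.54 kN.
ΣF_y = 0: O_y + T·sin27° − 10 − 5 = 0 → O_y = 15 − 20.8032 × 0.45399 = 5.556 kN.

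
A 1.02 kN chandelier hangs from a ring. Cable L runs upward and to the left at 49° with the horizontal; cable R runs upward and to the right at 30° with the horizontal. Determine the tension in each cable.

ΣF_x = 0: −T_L·cos49° + T_R·cos30° = 0 → T_R = 0.757552·T_L.
ΣF_y = 0: T_L·sin49° + T_R·sin30° = 1.02.
Substitute: T_L·(0.75471 + 0.757552·0.5) = 1.02 → T_L = 0.899879 ≈ 0.8999 kN.
Then T_R = 0.757552 × 0.899879 = 0.6817 kN.

T_L = 0.8999 kN, T_R = 0.6817 kN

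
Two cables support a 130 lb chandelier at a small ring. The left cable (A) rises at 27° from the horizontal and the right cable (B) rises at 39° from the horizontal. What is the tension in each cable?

ΣF_x = 0: −T_A·cos27° + T_B·cos39° = 0 → T_B = 1.14651·T_A.
ΣF_y = 0: T_A·sin27° + T_B·sin39° = 130.
Substitute: T_A·(0.45399 + 1.14651·0.62932) = 130 → T_A = 110.59 ≈ 110.6 lb.
Then T_B = 1.14651 × 110.59 = 126.8 lb.

T_A = 110.6 lb, T_B = 126.8 lb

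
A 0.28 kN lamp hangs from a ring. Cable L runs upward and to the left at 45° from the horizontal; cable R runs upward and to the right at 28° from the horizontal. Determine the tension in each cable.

T_L = 0.2585 kN, T_R = 0.2070 kN

ΣF_x = 0: −T_L·cos45° + T_R·cos28° = 0 → T_R = 0.800848·T_L.
ΣF_y = 0: T_L·sin45° + T_R·sin28° = 0.28.
Substitute: T_L·(0.707107 + 0.800848·0.469472) = 0.28 → T_L = 0.258521 ≈ 0.2585 kN.
Then T_R = 0.800848 × 0.258521 = 0.2070 kN.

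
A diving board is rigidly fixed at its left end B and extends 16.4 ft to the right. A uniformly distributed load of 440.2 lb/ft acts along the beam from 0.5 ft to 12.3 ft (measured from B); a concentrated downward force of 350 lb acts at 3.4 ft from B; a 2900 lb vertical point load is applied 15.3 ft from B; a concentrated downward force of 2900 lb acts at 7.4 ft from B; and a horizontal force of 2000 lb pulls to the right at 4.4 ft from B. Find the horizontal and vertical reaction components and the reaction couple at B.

Resultant of the distributed load: 440.2 × 11.8 = 5194.36 lb at 6.4 ft from B.
ΣF_x = 0: B_x + 2000 = 0 → B_x = -2000 lb.
ΣF_y = 0: B_y − 440.2·11.8 − 350 − 2900 − 2900 = 0 → B_y = 11340 lb.
ΣM about B: M_B − (440.2·11.8)·6.4 − 350·3.4 − 2900·15.3 − 2900·7.4 = 0 → M_B = 100300 lb·ft.

B_x = -2000 lb, B_y = 11340 lb, M_B = 100300 lb·ft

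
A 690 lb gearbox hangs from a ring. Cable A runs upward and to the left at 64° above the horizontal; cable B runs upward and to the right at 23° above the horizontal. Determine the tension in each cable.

T_A = 636.0 lb, T_B = 302.9 lb

ΣF_x = 0: −T_A·cos64° + T_B·cos23° = 0 → T_B = 0.476229·T_A.
ΣF_y = 0: T_A·sin64° + T_B·sin23° = 690.
Substitute: T_A·(0.898794 + 0.476229·0.390731) = 690 → T_A = 636.02 ≈ 636.0 lb.
Then T_B = 0.476229 × 636.02 = 302.9 lb.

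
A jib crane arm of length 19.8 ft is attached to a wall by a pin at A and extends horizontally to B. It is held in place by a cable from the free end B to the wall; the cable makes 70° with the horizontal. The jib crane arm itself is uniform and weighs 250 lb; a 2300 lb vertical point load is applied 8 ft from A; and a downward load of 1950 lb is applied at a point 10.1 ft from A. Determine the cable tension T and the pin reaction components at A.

ΣM about A: T·sin70°·19.8 − 250·9.9 − 2300·8 − 1950·10.1 = 0 → T = 40570/(19.8·0.939693) = 2180.49 ≈ 2180 lb.
ΣF_x = 0: A_x − T·cos70° = 0 → A_x = 2180.49 × 0.34202 = 745.8 lb.
ΣF_y = 0: A_y + T·sin70° − 250 − 2300 − 1950 = 0 → A_y = 4500 − 2180.49 × 0.939693 = 2451 lb.

T = 2180 lb, A_x = 745.8 lb, A_y = 2451 lb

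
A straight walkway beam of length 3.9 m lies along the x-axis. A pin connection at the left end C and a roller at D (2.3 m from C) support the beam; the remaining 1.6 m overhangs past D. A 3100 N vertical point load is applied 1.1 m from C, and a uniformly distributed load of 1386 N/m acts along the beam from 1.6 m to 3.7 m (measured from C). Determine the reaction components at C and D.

C_x = 0, C_y = 1174 N, D_y = 4836 N

Resultant of the distributed load: 1386 × 2.1 = 2910.6 N at 2.65 m from C.
ΣM about C: D_y·2.3 − 3100·1.1 − (1386·2.1)·2.65 = 0 → D_y = 11123.09/2.3 = 4836.13 ≈ 4836 N.
ΣF_y = 0: C_y + 4836.13 − 3100 − 1386·2.1 = 0 → C_y = 1174 N.
ΣF_x = 0: no horizontal applied forces, so C_x = 0.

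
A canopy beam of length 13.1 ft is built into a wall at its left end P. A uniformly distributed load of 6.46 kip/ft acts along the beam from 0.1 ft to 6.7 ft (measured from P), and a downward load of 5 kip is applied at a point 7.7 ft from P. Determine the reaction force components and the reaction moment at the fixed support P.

Resultant of the distributed load: 6.46 × 6.6 = 42.636 kip at 3.4 ft from P.
ΣF_x = 0: P_x = 0.
ΣF_y = 0: P_y − 6.46·6.6 − 5 = 0 → P_y = 47.64 kip.
ΣM about P: M_P − (6.46·6.6)·3.4 − 5·7.7 = 0 → M_P = 183.5 kip·ft.

P_x = 0, P_y = 47.64 kip, M_P = 183.5 kip·ft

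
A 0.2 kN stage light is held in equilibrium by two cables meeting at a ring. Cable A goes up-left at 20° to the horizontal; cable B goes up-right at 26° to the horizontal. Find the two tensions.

ΣF_x = 0: −T_A·cos20° + T_B·cos26° = 0 → T_B = 1.0455·T_A.
ΣF_y = 0: T_A·sin20° + T_B·sin26° = 0.2.
Substitute: T_A·(0.34202 + 1.0455·0.438371) = 0.2 → T_A = 0.249895 ≈ 0.2499 kN.
Then T_B = 1.0455 × 0.249895 = 0.2613 kN.

T_A = 0.2499 kN, T_B = 0.2613 kN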